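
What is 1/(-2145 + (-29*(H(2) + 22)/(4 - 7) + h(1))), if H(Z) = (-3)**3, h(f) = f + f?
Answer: -3/6574 ≈ -0.00045634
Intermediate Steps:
h(f) = 2*f
H(Z) = -27
1/(-2145 + (-29*(H(2) + 22)/(4 - 7) + h(1))) = 1/(-2145 + (-29*(-27 + 22)/(4 - 7) + 2*1)) = 1/(-2145 + (-(-145)/(-3) + 2)) = 1/(-2145 + (-(-145)*(-1)/3 + 2)) = 1/(-2145 + (-29*5/3 + 2)) = 1/(-2145 + (-145/3 + 2)) = 1/(-2145 - 139/3) = 1/(-6574/3) = -3/6574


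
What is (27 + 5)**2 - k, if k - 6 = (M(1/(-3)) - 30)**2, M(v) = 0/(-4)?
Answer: 118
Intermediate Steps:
M(v) = 0 (M(v) = 0*(-1/4) = 0)
k = 906 (k = 6 + (0 - 30)**2 = 6 + (-30)**2 = 6 + 900 = 906)
(27 + 5)**2 - k = (27 + 5)**2 - 1*906 = 32**2 - 906 = 1024 - 906 = 118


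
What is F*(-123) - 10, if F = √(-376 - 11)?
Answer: -10 - 369*I*√43 ≈ -10.0 - 2419.7*I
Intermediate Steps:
F = 3*I*√43 (F = √(-387) = 3*I*√43 ≈ 19.672*I)
F*(-123) - 10 = (3*I*√43)*(-123) - 10 = -369*I*√43 - 10 = -10 - 369*I*√43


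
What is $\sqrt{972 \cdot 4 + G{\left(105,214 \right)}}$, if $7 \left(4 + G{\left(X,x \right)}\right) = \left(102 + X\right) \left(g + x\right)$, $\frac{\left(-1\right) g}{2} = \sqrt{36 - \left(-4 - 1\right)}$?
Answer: $\frac{\sqrt{500402 - 2898 \sqrt{41}}}{7} \approx 99.164$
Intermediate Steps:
$g = - 2 \sqrt{41}$ ($g = - 2 \sqrt{36 - \left(-4 - 1\right)} = - 2 \sqrt{36 - -5} = - 2 \sqrt{36 + 5} = - 2 \sqrt{41} \approx -12.806$)
$G{\left(X,x \right)} = -4 + \frac{\left(102 + X\right) \left(x - 2 \sqrt{41}\right)}{7}$ ($G{\left(X,x \right)} = -4 + \frac{\left(102 + X\right) \left(- 2 \sqrt{41} + x\right)}{7} = -4 + \frac{\left(102 + X\right) \left(x - 2 \sqrt{41}\right)}{7}$)
$\sqrt{972 \cdot 4 + G{\left(105,214 \right)}} = \sqrt{972 \cdot 4 - \left(- \frac{21800}{7} - 3210 + \frac{414 \sqrt{41}}{7}\right)} = \sqrt{3888 - \left(- \frac{44270}{7} + \frac{414 \sqrt{41}}{7}\right)} = \sqrt{3888 + \left(\frac{44270}{7} - \frac{414 \sqrt{41}}{7}\right)} = \sqrt{\frac{71486}{7} - \frac{414 \sqrt{41}}{7}}$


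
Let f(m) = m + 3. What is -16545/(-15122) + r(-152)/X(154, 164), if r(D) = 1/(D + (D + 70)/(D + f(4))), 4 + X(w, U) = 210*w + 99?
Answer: 589173735008/538500264653 ≈ 1.0941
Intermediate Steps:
X(w, U) = 95 + 210*w (X(w, U) = -4 + (210*w + 99) = -4 + (99 + 210*w) = 95 + 210*w)
f(m) = 3 + m
r(D) = 1/(D + (70 + D)/(7 + D)) (r(D) = 1/(D + (D + 70)/(D + (3 + 4))) = 1/(D + (70 + D)/(D + 7)) = 1/(D + (70 + D)/(7 + D)))
-16545/(-15122) + r(-152)/X(154, 164) = -16545/(-15122) + ((7 - 152)/(70 + (-152)**2 + 8*(-152)))/(95 + 210*154) = -16545*(-1/15122) + (-145/(70 + 23104 - 1216))/(95 + 32340) = 16545/15122 + (-145/21958)/32435 = 16545/15122 + ((1/21958)*(-145))*(1/32435) = 16545/15122 - 145/21958*1/32435 = 16545/15122 - 29/142441546 = 589173735008/538500264653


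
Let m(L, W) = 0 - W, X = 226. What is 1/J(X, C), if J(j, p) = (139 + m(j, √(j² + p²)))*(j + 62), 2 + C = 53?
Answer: -139/9894528 - √53677/9894528 ≈ -3.7463e-5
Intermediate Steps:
C = 51 (C = -2 + 53 = 51)
m(L, W) = -W
J(j, p) = (62 + j)*(139 - √(j² + p²)) (J(j, p) = (139 - √(j² + p²))*(j + 62) = (139 - √(j² + p²))*(62 + j) = (62 + j)*(139 - √(j² + p²)))
1/J(X, C) = 1/(8618 - 62*√(226² + 51²) + 139*226 - 1*226*√(226² + 51²)) = 1/(8618 - 62*√(51076 + 2601) + 31414 - 1*226*√(51076 + 2601)) = 1/(8618 - 62*√53677 + 31414 - 1*226*√53677) = 1/(8618 - 62*√53677 + 31414 - 226*√53677) = 1/(40032 - 288*√53677)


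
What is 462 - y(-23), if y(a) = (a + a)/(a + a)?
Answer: 461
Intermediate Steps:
y(a) = 1 (y(a) = (2*a)/((2*a)) = (2*a)*(1/(2*a)) = 1)
462 - y(-23) = 462 - 1*1 = 462 - 1 = 461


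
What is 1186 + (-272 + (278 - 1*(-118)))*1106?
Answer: 138330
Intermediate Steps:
1186 + (-272 + (278 - 1*(-118)))*1106 = 1186 + (-272 + (278 + 118))*1106 = 1186 + (-272 + 396)*1106 = 1186 + 124*1106 = 1186 + 137144 = 138330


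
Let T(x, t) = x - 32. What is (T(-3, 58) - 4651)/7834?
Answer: -2343/3917 ≈ -0.59816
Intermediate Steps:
T(x, t) = -32 + x
(T(-3, 58) - 4651)/7834 = ((-32 - 3) - 4651)/7834 = (-35 - 4651)*(1/7834) = -4686*1/7834 = -2343/3917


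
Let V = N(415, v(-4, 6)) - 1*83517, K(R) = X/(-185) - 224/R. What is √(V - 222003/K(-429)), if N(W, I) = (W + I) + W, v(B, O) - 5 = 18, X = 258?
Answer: √823664569355494/69242 ≈ 414.48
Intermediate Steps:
v(B, O) = 23 (v(B, O) = 5 + 18 = 23)
K(R) = -258/185 - 224/R (K(R) = 258/(-185) - 224/R = 258*(-1/185) - 224/R = -258/185 - 224/R)
N(W, I) = I + 2*W (N(W, I) = (I + W) + W = I + 2*W)
V = -82664 (V = (23 + 2*415) - 1*83517 = (23 + 830) - 83517 = 853 - 83517 = -82664)
√(V - 222003/K(-429)) = √(-82664 - 222003/(-258/185 - 224/(-429))) = √(-82664 - 222003/(-258/185 - 224*(-1/429))) = √(-82664 - 222003/(-258/185 + 224/429)) = √(-82664 - 222003/(-69242/79365)) = √(-82664 - 222003*(-79365/69242)) = √(-82664 + 17619268095/69242) = √(11895447407/69242) = √823664569355494/69242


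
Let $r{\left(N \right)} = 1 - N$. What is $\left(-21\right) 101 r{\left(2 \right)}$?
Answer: $2121$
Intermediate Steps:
$\left(-21\right) 101 r{\left(2 \right)} = \left(-21\right) 101 \left(1 - 2\right) = - 2121 \left(1 - 2\right) = \left(-2121\right) \left(-1\right) = 2121$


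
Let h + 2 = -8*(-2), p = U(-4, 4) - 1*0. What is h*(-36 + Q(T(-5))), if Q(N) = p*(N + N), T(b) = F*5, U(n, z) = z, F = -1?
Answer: -1064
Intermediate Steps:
p = 4 (p = 4 - 1*0 = 4 + 0 = 4)
T(b) = -5 (T(b) = -1*5 = -5)
Q(N) = 8*N (Q(N) = 4*(N + N) = 4*(2*N) = 8*N)
h = 14 (h = -2 - 8*(-2) = -2 + 16 = 14)
h*(-36 + Q(T(-5))) = 14*(-36 + 8*(-5)) = 14*(-36 - 40) = 14*(-76) = -1064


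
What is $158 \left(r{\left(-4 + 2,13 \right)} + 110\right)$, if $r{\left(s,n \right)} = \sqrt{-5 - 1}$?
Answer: $17380 + 158 i \sqrt{6} \approx 17380.0 + 387.02 i$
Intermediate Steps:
$r{\left(s,n \right)} = i \sqrt{6}$ ($r{\left(s,n \right)} = \sqrt{-6} = i \sqrt{6}$)
$158 \left(r{\left(-4 + 2,13 \right)} + 110\right) = 158 \left(i \sqrt{6} + 110\right) = 158 \left(110 + i \sqrt{6}\right) = 17380 + 158 i \sqrt{6}$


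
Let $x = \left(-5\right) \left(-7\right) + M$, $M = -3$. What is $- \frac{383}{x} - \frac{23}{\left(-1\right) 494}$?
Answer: $- \frac{94233}{7904} \approx -11.922$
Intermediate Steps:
$x = 32$ ($x = \left(-5\right) \left(-7\right) - 3 = 35 - 3 = 32$)
$- \frac{383}{x} - \frac{23}{\left(-1\right) 494} = - \frac{383}{32} - \frac{23}{\left(-1\right) 494} = \left(-383\right) \frac{1}{32} - \frac{23}{-494} = - \frac{383}{32} - - \frac{23}{494} = - \frac{383}{32} + \frac{23}{494} = - \frac{94233}{7904}$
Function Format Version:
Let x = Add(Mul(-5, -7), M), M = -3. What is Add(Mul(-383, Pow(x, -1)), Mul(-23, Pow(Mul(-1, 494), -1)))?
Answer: Rational(-94233, 7904) ≈ -11.922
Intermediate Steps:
x = 32 (x = Add(Mul(-5, -7), -3) = Add(35, -3) = 32)
Add(Mul(-383, Pow(x, -1)), Mul(-23, Pow(Mul(-1, 494), -1))) = Add(Mul(-383, Pow(32, -1)), Mul(-23, Pow(Mul(-1, 494), -1))) = Add(Mul(-383, Rational(1, 32)), Mul(-23, Pow(-494, -1))) = Add(Rational(-383, 32), Mul(-23, Rational(-1, 494))) = Add(Rational(-383, 32), Rational(23, 494)) = Rational(-94233, 7904)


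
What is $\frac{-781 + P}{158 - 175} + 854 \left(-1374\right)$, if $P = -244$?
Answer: $- \frac{19946707}{17} \approx -1.1733 \cdot 10^{6}$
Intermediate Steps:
$\frac{-781 + P}{158 - 175} + 854 \left(-1374\right) = \frac{-781 - 244}{158 - 175} + 854 \left(-1374\right) = - \frac{1025}{-17} - 1173396 = \left(-1025\right) \left(- \frac{1}{17}\right) - 1173396 = \frac{1025}{17} - 1173396 = - \frac{19946707}{17}$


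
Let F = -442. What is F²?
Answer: 195364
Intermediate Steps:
F² = (-442)² = 195364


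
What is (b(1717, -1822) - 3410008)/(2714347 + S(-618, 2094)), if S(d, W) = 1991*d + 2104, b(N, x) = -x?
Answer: -3408186/1486013 ≈ -2.2935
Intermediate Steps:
S(d, W) = 2104 + 1991*d
(b(1717, -1822) - 3410008)/(2714347 + S(-618, 2094)) = (-1*(-1822) - 3410008)/(2714347 + (2104 + 1991*(-618))) = (1822 - 3410008)/(2714347 + (2104 - 1230438)) = -3408186/(2714347 - 1228334) = -3408186/1486013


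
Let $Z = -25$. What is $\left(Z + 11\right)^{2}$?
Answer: $196$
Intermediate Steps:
$\left(Z + 11\right)^{2} = \left(-25 + 11\right)^{2} = \left(-14\right)^{2} = 196$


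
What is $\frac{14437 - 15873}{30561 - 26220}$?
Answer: $- \frac{1436}{4341} \approx -0.3308$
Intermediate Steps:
$\frac{14437 - 15873}{30561 - 26220} = - \frac{1436}{4341}$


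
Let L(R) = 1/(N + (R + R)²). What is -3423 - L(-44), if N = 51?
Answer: -26682286/7795 ≈ -3423.0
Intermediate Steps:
L(R) = 1/(51 + 4*R²) (L(R) = 1/(51 + (R + R)²) = 1/(51 + (2*R)²) = 1/(51 + 4*R²))
-3423 - L(-44) = -3423 - 1/(51 + 4*(-44)²) = -3423 - 1/(51 + 4*1936) = -3423 - 1/(51 + 7744) = -3423 - 1/7795 = -26682286/7795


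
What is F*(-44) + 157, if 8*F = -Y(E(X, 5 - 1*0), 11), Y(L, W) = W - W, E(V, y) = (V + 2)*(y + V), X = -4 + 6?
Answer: 157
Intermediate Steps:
X = 2
E(V, y) = (2 + V)*(V + y)
Y(L, W) = 0
F = 0 (F = (-1*0)/8 = (⅛)*0 = 0)
F*(-44) + 157 = 0*(-44) + 157 = 0 + 157 = 157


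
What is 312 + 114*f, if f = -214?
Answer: -24084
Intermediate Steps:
312 + 114*f = 312 + 114*(-214) = 312 - 24396 = -24084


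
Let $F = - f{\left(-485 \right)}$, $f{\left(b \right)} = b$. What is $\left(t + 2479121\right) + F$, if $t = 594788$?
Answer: $3074394$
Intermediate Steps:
$F = 485$ ($F = \left(-1\right) \left(-485\right) = 485$)
$\left(t + 2479121\right) + F = \left(594788 + 2479121\right) + 485 = 3073909 + 485 = 3074394$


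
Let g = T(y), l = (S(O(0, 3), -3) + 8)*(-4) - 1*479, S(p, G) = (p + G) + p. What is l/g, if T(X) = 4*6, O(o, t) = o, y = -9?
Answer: -499/24 ≈ -20.792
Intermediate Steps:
S(p, G) = G + 2*p (S(p, G) = (G + p) + p = G + 2*p)
T(X) = 24
l = -499 (l = ((-3 + 2*0) + 8)*(-4) - 1*479 = ((-3 + 0) + 8)*(-4) - 479 = (-3 + 8)*(-4) - 479 = 5*(-4) - 479 = -20 - 479 = -499)
g = 24
l/g = -499/24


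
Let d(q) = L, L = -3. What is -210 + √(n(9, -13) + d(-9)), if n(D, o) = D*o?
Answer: -210 + 2*I*√30 ≈ -210.0 + 10.954*I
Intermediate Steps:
d(q) = -3
-210 + √(n(9, -13) + d(-9)) = -210 + √(9*(-13) - 3) = -210 + √(-117 - 3) = -210 + √(-120) = -210 + 2*I*√30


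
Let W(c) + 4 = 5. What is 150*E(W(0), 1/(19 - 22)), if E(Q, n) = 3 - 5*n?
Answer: 700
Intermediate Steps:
W(c) = 1 (W(c) = -4 + 5 = 1)
150*E(W(0), 1/(19 - 22)) = 150*(3 - 5/(19 - 22)) = 150*(3 - 5/(-3)) = 150*(3 - 5*(-1/3)) = 150*(3 + 5/3) = 150*(14/3) = 700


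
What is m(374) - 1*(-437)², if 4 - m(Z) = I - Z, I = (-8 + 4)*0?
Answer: -190591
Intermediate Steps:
I = 0 (I = -4*0 = 0)
m(Z) = 4 + Z (m(Z) = 4 - (0 - Z) = 4 - (-1)*Z = 4 + Z)
m(374) - 1*(-437)² = (4 + 374) - 1*(-437)² = 378 - 1*190969 = 378 - 190969 = -190591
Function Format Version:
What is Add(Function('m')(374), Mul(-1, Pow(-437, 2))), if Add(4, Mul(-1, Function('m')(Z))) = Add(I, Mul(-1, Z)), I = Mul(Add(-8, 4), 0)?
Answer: -190591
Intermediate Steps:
I = 0 (I = Mul(-4, 0) = 0)
Function('m')(Z) = Add(4, Z) (Function('m')(Z) = Add(4, Mul(-1, Add(0, Mul(-1, Z)))) = Add(4, Mul(-1, Mul(-1, Z))) = Add(4, Z))
Add(Function('m')(374), Mul(-1, Pow(-437, 2))) = Add(Add(4, 374), Mul(-1, Pow(-437, 2))) = Add(378, Mul(-1, 190969)) = Add(378, -190969) = -190591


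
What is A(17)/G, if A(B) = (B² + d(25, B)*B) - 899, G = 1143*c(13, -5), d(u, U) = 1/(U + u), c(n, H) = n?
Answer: -25603/624078 ≈ -0.041025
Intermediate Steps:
G = 14859 (G = 1143*13 = 14859)
A(B) = -899 + B² + B/(25 + B) (A(B) = (B² + B/(B + 25)) - 899 = (B² + B/(25 + B)) - 899 = -899 + B² + B/(25 + B))
A(17)/G = ((17 + (-899 + 17²)*(25 + 17))/(25 + 17))/14859 = ((17 + (-899 + 289)*42)/42)*(1/14859) = ((17 - 610*42)/42)*(1/14859) = ((17 - 25620)/42)*(1/14859) = ((1/42)*(-25603))*(1/14859) = -25603/42*1/14859 = -25603/624078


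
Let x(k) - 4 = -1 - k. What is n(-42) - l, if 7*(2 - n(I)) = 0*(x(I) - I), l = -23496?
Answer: 23498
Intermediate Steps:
x(k) = 3 - k (x(k) = 4 + (-1 - k) = 3 - k)
n(I) = 2 (n(I) = 2 - 0*((3 - I) - I) = 2 - 0*(3 - 2*I) = 2 - ⅐*0 = 2 + 0 = 2)
n(-42) - l = 2 - 1*(-23496) = 2 + 23496 = 23498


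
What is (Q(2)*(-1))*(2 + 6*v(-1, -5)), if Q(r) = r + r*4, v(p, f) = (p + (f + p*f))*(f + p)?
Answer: -380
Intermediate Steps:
v(p, f) = (f + p)*(f + p + f*p) (v(p, f) = (p + (f + f*p))*(f + p) = (f + p + f*p)*(f + p) = (f + p)*(f + p + f*p))
Q(r) = 5*r (Q(r) = r + 4*r = 5*r)
(Q(2)*(-1))*(2 + 6*v(-1, -5)) = ((5*2)*(-1))*(2 + 6*((-5)**2 + (-1)**2 - 5*(-1)**2 - 1*(-5)**2 + 2*(-5)*(-1))) = (10*(-1))*(2 + 6*(25 + 1 - 5*1 - 1*25 + 10)) = -10*(2 + 6*(25 + 1 - 5 - 25 + 10)) = -10*(2 + 6*6) = -10*(2 + 36) = -10*38 = -380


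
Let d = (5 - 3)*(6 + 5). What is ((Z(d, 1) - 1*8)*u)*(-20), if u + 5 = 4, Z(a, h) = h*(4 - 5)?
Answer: -180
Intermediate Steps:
d = 22 (d = 2*11 = 22)
Z(a, h) = -h (Z(a, h) = h*(-1) = -h)
u = -1 (u = -5 + 4 = -1)
((Z(d, 1) - 1*8)*u)*(-20) = ((-1*1 - 1*8)*(-1))*(-20) = ((-1 - 8)*(-1))*(-20) = -9*(-1)*(-20) = 9*(-20) = -180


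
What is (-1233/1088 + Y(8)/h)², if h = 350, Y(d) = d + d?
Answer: 42878399041/36252160000 ≈ 1.1828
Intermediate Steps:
Y(d) = 2*d
(-1233/1088 + Y(8)/h)² = (-1233/1088 + (2*8)/350)² = (-1233*1/1088 + 16*(1/350))² = (-1233/1088 + 8/175)² = (-207071/190400)² = 42878399041/36252160000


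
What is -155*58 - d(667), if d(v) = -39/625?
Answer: -5618711/625 ≈ -8989.9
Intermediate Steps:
d(v) = -39/625 (d(v) = -39*1/625 = -39/625)
-155*58 - d(667) = -155*58 - 1*(-39/625) = -8990 + 39/625 = -5618711/625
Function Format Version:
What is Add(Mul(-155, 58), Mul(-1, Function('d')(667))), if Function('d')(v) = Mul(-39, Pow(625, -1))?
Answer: Rational(-5618711, 625) ≈ -8989.9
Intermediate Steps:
Function('d')(v) = Rational(-39, 625) (Function('d')(v) = Mul(-39, Rational(1, 625)) = Rational(-39, 625))
Add(Mul(-155, 58), Mul(-1, Function('d')(667))) = Add(Mul(-155, 58), Mul(-1, Rational(-39, 625))) = Add(-8990, Rational(39, 625)) = Rational(-5618711, 625)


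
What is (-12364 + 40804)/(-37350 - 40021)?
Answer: -28440/77371 ≈ -0.36758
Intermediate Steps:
(-12364 + 40804)/(-37350 - 40021) = 28440/(-77371) = 28440*(-1/77371) = -28440/77371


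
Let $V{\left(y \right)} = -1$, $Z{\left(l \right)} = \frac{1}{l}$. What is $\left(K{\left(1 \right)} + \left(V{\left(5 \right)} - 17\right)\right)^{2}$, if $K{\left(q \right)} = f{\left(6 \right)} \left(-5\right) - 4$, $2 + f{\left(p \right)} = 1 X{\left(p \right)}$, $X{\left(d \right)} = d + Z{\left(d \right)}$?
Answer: $\frac{66049}{36} \approx 1834.7$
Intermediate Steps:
$X{\left(d \right)} = d + \frac{1}{d}$
$f{\left(p \right)} = -2 + p + \frac{1}{p}$ ($f{\left(p \right)} = -2 + 1 \left(p + \frac{1}{p}\right) = -2 + \left(p + \frac{1}{p}\right) = -2 + p + \frac{1}{p}$)
$K{\left(q \right)} = - \frac{149}{6}$ ($K{\left(q \right)} = \left(-2 + 6 + \frac{1}{6}\right) \left(-5\right) - 4 = \frac{25}{6} \left(-5\right) - 4 = - \frac{125}{6} - 4 = - \frac{149}{6}$)
$\left(K{\left(1 \right)} + \left(V{\left(5 \right)} - 17\right)\right)^{2} = \left(- \frac{149}{6} - 18\right)^{2} = \left(- \frac{257}{6}\right)^{2} = \frac{66049}{36}$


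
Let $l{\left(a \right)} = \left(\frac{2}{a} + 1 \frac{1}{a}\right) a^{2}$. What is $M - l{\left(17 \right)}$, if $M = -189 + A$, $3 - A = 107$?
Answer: $-344$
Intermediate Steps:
$A = -104$ ($A = 3 - 107 = -104$)
$l{\left(a \right)} = 3 a$ ($l{\left(a \right)} = \left(\frac{2}{a} + \frac{1}{a}\right) a^{2} = \frac{3}{a} a^{2} = 3 a$)
$M = -293$ ($M = -189 - 104 = -293$)
$M - l{\left(17 \right)} = -293 - 3 \cdot 17 = -293 - 51 = -344$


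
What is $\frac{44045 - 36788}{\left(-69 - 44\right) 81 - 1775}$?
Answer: $- \frac{7257}{10928} \approx -0.66407$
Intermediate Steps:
$\frac{44045 - 36788}{\left(-69 - 44\right) 81 - 1775} = \frac{7257}{\left(-113\right) 81 - 1775} = \frac{7257}{-9153 - 1775} = \frac{7257}{-10928} = 7257 \left(- \frac{1}{10928}\right) = - \frac{7257}{10928}$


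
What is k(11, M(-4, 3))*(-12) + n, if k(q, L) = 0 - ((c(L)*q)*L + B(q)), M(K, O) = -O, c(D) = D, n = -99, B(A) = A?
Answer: 1221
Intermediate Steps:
k(q, L) = -q - q*L² (k(q, L) = 0 - ((L*q)*L + q) = 0 - (q*L² + q) = 0 - (q + q*L²) = 0 + (-q - q*L²) = -q - q*L²)
k(11, M(-4, 3))*(-12) + n = (11*(-1 - (-1*3)²))*(-12) - 99 = (11*(-1 - 1*(-3)²))*(-12) - 99 = (11*(-1 - 1*9))*(-12) - 99 = (11*(-1 - 9))*(-12) - 99 = (11*(-10))*(-12) - 99 = -110*(-12) - 99 = 1320 - 99 = 1221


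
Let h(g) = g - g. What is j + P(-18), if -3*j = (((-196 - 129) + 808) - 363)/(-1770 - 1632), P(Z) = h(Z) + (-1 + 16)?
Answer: 25535/1701 ≈ 15.012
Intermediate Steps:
h(g) = 0
P(Z) = 15 (P(Z) = 0 + (-1 + 16) = 0 + 15 = 15)
j = 20/1701 (j = -(((-196 - 129) + 808) - 363)/(3*(-1770 - 1632)) = -((-325 + 808) - 363)/(3*(-3402)) = -(483 - 363)*(-1)/(3*3402) = -40*(-1)/3402 = -⅓*(-20/567) = 20/1701 ≈ 0.011758)
j + P(-18) = 20/1701 + 15 = 25535/1701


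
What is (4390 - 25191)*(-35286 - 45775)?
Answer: 1686149861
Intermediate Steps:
(4390 - 25191)*(-35286 - 45775) = -20801*(-81061) = 1686149861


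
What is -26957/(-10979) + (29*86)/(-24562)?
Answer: 317368104/134833099 ≈ 2.3538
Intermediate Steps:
-26957/(-10979) + (29*86)/(-24562) = -26957*(-1/10979) + 2494*(-1/24562) = 26957/10979 - 1247/12281 = 317368104/134833099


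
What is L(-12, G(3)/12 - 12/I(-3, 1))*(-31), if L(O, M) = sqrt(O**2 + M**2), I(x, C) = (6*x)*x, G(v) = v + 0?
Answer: -155*sqrt(7465)/36 ≈ -372.00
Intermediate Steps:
G(v) = v
I(x, C) = 6*x**2
L(O, M) = sqrt(M**2 + O**2)
L(-12, G(3)/12 - 12/I(-3, 1))*(-31) = sqrt((3/12 - 12/(6*(-3)**2))**2 + (-12)**2)*(-31) = sqrt((3*(1/12) - 12/(6*9))**2 + 144)*(-31) = sqrt((1/4 - 12/54)**2 + 144)*(-31) = sqrt((1/4 - 12*1/54)**2 + 144)*(-31) = sqrt((1/4 - 2/9)**2 + 144)*(-31) = sqrt((1/36)**2 + 144)*(-31) = sqrt(1/1296 + 144)*(-31) = sqrt(186625/1296)*(-31) = (5*sqrt(7465)/36)*(-31) = -155*sqrt(7465)/36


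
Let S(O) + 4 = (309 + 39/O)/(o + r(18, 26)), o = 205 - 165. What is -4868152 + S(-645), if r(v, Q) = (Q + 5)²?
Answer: -1047700127118/215215 ≈ -4.8682e+6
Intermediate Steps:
o = 40
r(v, Q) = (5 + Q)²
S(O) = -3695/1001 + 3/(77*O) (S(O) = -4 + (309 + 39/O)/(40 + (5 + 26)²) = -4 + (309 + 39/O)/(40 + 31²) = -4 + (309 + 39/O)/(40 + 961) = -4 + (309 + 39/O)/1001 = -4 + (309 + 39/O)*(1/1001) = -4 + (309/1001 + 3/(77*O)) = -3695/1001 + 3/(77*O))
-4868152 + S(-645) = -4868152 + (1/1001)*(39 - 3695*(-645))/(-645) = -4868152 + (1/1001)*(-1/645)*(39 + 2383275) = -4868152 + (1/1001)*(-1/645)*2383314 = -4868152 - 794438/215215 = -1047700127118/215215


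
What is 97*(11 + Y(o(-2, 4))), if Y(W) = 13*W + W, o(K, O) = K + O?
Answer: 3783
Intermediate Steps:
Y(W) = 14*W
97*(11 + Y(o(-2, 4))) = 97*(11 + 14*(-2 + 4)) = 97*(11 + 14*2) = 97*(11 + 28) = 97*39 = 3783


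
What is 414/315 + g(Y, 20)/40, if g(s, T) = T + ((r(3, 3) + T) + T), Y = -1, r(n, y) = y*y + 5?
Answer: 443/140 ≈ 3.1643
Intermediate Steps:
r(n, y) = 5 + y**2 (r(n, y) = y**2 + 5 = 5 + y**2)
g(s, T) = 14 + 3*T (g(s, T) = T + (((5 + 3**2) + T) + T) = T + (((5 + 9) + T) + T) = T + ((14 + T) + T) = T + (14 + 2*T) = 14 + 3*T)
414/315 + g(Y, 20)/40 = 414/315 + (14 + 3*20)/40 = 414*(1/315) + (14 + 60)*(1/40) = 46/35 + 74*(1/40) = 46/35 + 37/20 = 443/140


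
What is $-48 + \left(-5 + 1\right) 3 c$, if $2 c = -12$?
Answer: $24$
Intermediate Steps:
$c = -6$ ($c = \frac{1}{2} \left(-12\right) = -6$)
$-48 + \left(-5 + 1\right) 3 c = -48 + \left(-5 + 1\right) 3 \left(-6\right) = -48 + \left(-4\right) 3 \left(-6\right) = -48 - -72 = -48 + 72 = 24$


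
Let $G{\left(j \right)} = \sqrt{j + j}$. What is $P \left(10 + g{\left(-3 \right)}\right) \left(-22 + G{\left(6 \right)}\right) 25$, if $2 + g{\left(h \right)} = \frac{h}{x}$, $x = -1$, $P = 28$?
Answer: $-169400 + 15400 \sqrt{3} \approx -1.4273 \cdot 10^{5}$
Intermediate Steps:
$G{\left(j \right)} = \sqrt{2} \sqrt{j}$ ($G{\left(j \right)} = \sqrt{2 j} = \sqrt{2} \sqrt{j}$)
$g{\left(h \right)} = -2 - h$ ($g{\left(h \right)} = -2 + \frac{h}{-1} = -2 + h \left(-1\right) = -2 - h$)
$P \left(10 + g{\left(-3 \right)}\right) \left(-22 + G{\left(6 \right)}\right) 25 = 28 \left(10 - -1\right) \left(-22 + \sqrt{2} \sqrt{6}\right) 25 = 28 \left(10 + \left(-2 + 3\right)\right) \left(-22 + 2 \sqrt{3}\right) 25 = 28 \left(10 + 1\right) \left(-22 + 2 \sqrt{3}\right) 25 = 28 \cdot 11 \left(-22 + 2 \sqrt{3}\right) 25 = 28 \left(-242 + 22 \sqrt{3}\right) 25 = \left(-6776 + 616 \sqrt{3}\right) 25 = -169400 + 15400 \sqrt{3}$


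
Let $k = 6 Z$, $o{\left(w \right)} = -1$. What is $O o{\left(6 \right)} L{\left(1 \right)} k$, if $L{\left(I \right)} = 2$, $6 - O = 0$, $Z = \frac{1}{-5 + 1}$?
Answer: $18$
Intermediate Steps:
$Z = - \frac{1}{4}$ ($Z = \frac{1}{-4} = - \frac{1}{4} \approx -0.25$)
$O = 6$ ($O = 6 - 0 = 6 + 0 = 6$)
$k = - \frac{3}{2}$ ($k = 6 \left(- \frac{1}{4}\right) = - \frac{3}{2} \approx -1.5$)
$O o{\left(6 \right)} L{\left(1 \right)} k = 6 \left(-1\right) 2 \left(- \frac{3}{2}\right) = \left(-6\right) 2 \left(- \frac{3}{2}\right) = \left(-12\right) \left(- \frac{3}{2}\right) = 18$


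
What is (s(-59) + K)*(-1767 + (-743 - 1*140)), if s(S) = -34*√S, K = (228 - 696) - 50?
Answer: 1372700 + 90100*I*√59 ≈ 1.3727e+6 + 6.9207e+5*I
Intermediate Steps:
K = -518 (K = -468 - 50 = -518)
(s(-59) + K)*(-1767 + (-743 - 1*140)) = (-34*I*√59 - 518)*(-1767 + (-743 - 1*140)) = (-34*I*√59 - 518)*(-1767 + (-743 - 140)) = (-34*I*√59 - 518)*(-1767 - 883) = (-518 - 34*I*√59)*(-2650) = 1372700 + 90100*I*√59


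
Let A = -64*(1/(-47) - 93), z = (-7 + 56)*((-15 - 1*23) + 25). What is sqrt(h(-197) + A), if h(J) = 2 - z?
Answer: sqrt(14562527)/47 ≈ 81.193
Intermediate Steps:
z = -637 (z = 49*((-15 - 23) + 25) = 49*(-38 + 25) = 49*(-13) = -637)
A = 279808/47 (A = -64*(-1/47 - 93) = -64*(-4372/47) = 279808/47 ≈ 5953.4)
h(J) = 639 (h(J) = 2 - 1*(-637) = 2 + 637 = 639)
sqrt(h(-197) + A) = sqrt(639 + 279808/47) = sqrt(309841/47) = sqrt(14562527)/47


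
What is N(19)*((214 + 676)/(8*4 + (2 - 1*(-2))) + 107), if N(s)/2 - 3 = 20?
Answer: 54533/9 ≈ 6059.2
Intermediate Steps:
N(s) = 46 (N(s) = 6 + 2*20 = 6 + 40 = 46)
N(19)*((214 + 676)/(8*4 + (2 - 1*(-2))) + 107) = 46*((214 + 676)/(8*4 + (2 - 1*(-2))) + 107) = 46*(890/(32 + (2 + 2)) + 107) = 46*(890/(32 + 4) + 107) = 46*(890/36 + 107) = 46*(890*(1/36) + 107) = 46*(445/18 + 107) = 46*(2371/18) = 54533/9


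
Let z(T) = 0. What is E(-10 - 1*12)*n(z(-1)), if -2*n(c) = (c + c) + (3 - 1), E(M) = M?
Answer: 22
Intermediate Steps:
n(c) = -1 - c (n(c) = -((c + c) + (3 - 1))/2 = -(2*c + 2)/2 = -(2 + 2*c)/2 = -1 - c)
E(-10 - 1*12)*n(z(-1)) = (-10 - 1*12)*(-1 - 1*0) = (-10 - 12)*(-1 + 0) = -22*(-1) = 22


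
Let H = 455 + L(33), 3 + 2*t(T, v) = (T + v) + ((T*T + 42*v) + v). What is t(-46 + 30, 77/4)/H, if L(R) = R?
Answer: 271/244 ≈ 1.1107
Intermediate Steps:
t(T, v) = -3/2 + T/2 + T²/2 + 22*v (t(T, v) = -3/2 + ((T + v) + ((T*T + 42*v) + v))/2 = -3/2 + ((T + v) + ((T² + 42*v) + v))/2 = -3/2 + ((T + v) + (T² + 43*v))/2 = -3/2 + (T + T² + 44*v)/2 = -3/2 + (T/2 + T²/2 + 22*v) = -3/2 + T/2 + T²/2 + 22*v)
H = 488 (H = 455 + 33 = 488)
t(-46 + 30, 77/4)/H = (-3/2 + (-46 + 30)/2 + (-46 + 30)²/2 + 22*(77/4))/488 = (-3/2 + (½)*(-16) + (½)*(-16)² + 22*(77*(¼)))*(1/488) = (-3/2 - 8 + (½)*256 + 22*(77/4))*(1/488) = (-3/2 - 8 + 128 + 847/2)*(1/488) = 542*(1/488) = 271/244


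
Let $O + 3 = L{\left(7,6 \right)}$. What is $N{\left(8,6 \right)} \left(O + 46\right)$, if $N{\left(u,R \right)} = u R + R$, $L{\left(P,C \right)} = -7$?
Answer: $1944$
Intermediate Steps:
$N{\left(u,R \right)} = R + R u$ ($N{\left(u,R \right)} = R u + R = R + R u$)
$O = -10$ ($O = -3 - 7 = -10$)
$N{\left(8,6 \right)} \left(O + 46\right) = 6 \left(1 + 8\right) \left(-10 + 46\right) = 6 \cdot 9 \cdot 36 = 54 \cdot 36 = 1944$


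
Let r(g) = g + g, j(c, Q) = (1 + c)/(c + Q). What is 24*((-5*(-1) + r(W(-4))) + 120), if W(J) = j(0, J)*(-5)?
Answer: 3060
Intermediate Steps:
j(c, Q) = (1 + c)/(Q + c)
W(J) = -5/J (W(J) = ((1 + 0)/(J + 0))*(-5) = (1/J)*(-5) = -5/J)
r(g) = 2*g
24*((-5*(-1) + r(W(-4))) + 120) = 24*((-5*(-1) + 2*(-5/(-4))) + 120) = 24*((5 + 2*(-5*(-¼))) + 120) = 24*((5 + 2*(5/4)) + 120) = 24*((5 + 5/2) + 120) = 24*(15/2 + 120) = 24*(255/2) = 3060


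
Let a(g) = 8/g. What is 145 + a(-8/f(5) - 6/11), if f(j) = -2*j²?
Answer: 6585/53 ≈ 124.25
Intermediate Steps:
145 + a(-8/f(5) - 6/11) = 145 + 8/(-8/((-2*5²)) - 6/11) = 145 + 8/(-8/((-2*25)) - 6*1/11) = 145 + 8/(-8/(-50) - 6/11) = 145 + 8/(-8*(-1/50) - 6/11) = 145 + 8/(4/25 - 6/11) = 145 + 8/(-106/275) = 145 + 8*(-275/106) = 145 - 1100/53 = 6585/53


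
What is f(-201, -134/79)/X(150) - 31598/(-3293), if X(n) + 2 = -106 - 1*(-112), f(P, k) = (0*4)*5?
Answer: 854/89 ≈ 9.5955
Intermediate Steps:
f(P, k) = 0 (f(P, k) = 0*5 = 0)
X(n) = 4 (X(n) = -2 + (-106 - 1*(-112)) = -2 + (-106 + 112) = -2 + 6 = 4)
f(-201, -134/79)/X(150) - 31598/(-3293) = 0/4 - 31598/(-3293) = 0*(1/4) - 31598*(-1/3293) = 0 + 854/89 = 854/89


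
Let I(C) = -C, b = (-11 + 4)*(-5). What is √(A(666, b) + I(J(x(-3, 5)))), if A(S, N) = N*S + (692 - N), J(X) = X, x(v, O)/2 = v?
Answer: √23973 ≈ 154.83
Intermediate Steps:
x(v, O) = 2*v
b = 35 (b = -7*(-5) = 35)
A(S, N) = 692 - N + N*S
√(A(666, b) + I(J(x(-3, 5)))) = √((692 - 1*35 + 35*666) - 2*(-3)) = √((692 - 35 + 23310) - 1*(-6)) = √(23967 + 6) = √23973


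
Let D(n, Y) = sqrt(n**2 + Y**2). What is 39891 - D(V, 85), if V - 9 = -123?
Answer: 39891 - sqrt(20221) ≈ 39749.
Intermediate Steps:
V = -114 (V = 9 - 123 = -114)
D(n, Y) = sqrt(Y**2 + n**2)
39891 - D(V, 85) = 39891 - sqrt(85**2 + (-114)**2) = 39891 - sqrt(7225 + 12996) = 39891 - sqrt(20221)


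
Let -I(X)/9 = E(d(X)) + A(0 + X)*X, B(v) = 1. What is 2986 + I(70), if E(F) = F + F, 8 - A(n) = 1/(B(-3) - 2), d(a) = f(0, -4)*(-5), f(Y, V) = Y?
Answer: -2684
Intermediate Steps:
d(a) = 0 (d(a) = 0*(-5) = 0)
A(n) = 9 (A(n) = 8 - 1/(1 - 2) = 8 - 1/(-1) = 8 - 1*(-1) = 8 + 1 = 9)
E(F) = 2*F
I(X) = -81*X (I(X) = -9*(2*0 + 9*X) = -9*(0 + 9*X) = -81*X)
2986 + I(70) = 2986 - 81*70 = 2986 - 5670 = -2684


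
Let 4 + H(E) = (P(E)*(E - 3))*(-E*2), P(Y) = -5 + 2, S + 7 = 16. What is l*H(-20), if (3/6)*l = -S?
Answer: -49608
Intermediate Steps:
S = 9 (S = -7 + 16 = 9)
P(Y) = -3
l = -18 (l = 2*(-1*9) = 2*(-9) = -18)
H(E) = -4 - 2*E*(9 - 3*E) (H(E) = -4 + (-3*(E - 3))*(-E*2) = -4 + (-3*(-3 + E))*(-2*E) = -4 + (9 - 3*E)*(-2*E) = -4 - 2*E*(9 - 3*E))
l*H(-20) = -18*(-4 - 18*(-20) + 6*(-20)²) = -18*(-4 + 360 + 6*400) = -18*(-4 + 360 + 2400) = -18*2756 = -49608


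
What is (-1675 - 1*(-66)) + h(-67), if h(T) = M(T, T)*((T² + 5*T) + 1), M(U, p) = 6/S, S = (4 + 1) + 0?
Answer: 3377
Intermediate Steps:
S = 5 (S = 5 + 0 = 5)
M(U, p) = 6/5
h(T) = 6/5 + 6*T + 6*T²/5 (h(T) = 6*((T² + 5*T) + 1)/5 = 6*(1 + T² + 5*T)/5 = 6/5 + 6*T + 6*T²/5)
(-1675 - 1*(-66)) + h(-67) = (-1675 - 1*(-66)) + (6/5 + 6*(-67) + (6/5)*(-67)²) = (-1675 + 66) + (6/5 - 402 + (6/5)*4489) = -1609 + (6/5 - 402 + 26934/5) = -1609 + 4986 = 3377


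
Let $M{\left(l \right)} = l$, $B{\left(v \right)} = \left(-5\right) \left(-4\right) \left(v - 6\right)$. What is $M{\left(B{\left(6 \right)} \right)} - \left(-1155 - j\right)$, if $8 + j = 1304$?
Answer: $2451$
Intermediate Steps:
$j = 1296$ ($j = -8 + 1304 = 1296$)
$B{\left(v \right)} = -120 + 20 v$ ($B{\left(v \right)} = 20 \left(-6 + v\right) = -120 + 20 v$)
$M{\left(B{\left(6 \right)} \right)} - \left(-1155 - j\right) = \left(-120 + 20 \cdot 6\right) - \left(-1155 - 1296\right) = \left(-120 + 120\right) - \left(-1155 - 1296\right) = 0 - -2451 = 0 + 2451 = 2451$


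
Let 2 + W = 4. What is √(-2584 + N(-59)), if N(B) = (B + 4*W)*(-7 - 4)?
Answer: 17*I*√7 ≈ 44.978*I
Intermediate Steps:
W = 2 (W = -2 + 4 = 2)
N(B) = -88 - 11*B (N(B) = (B + 4*2)*(-7 - 4) = (B + 8)*(-11) = (8 + B)*(-11) = -88 - 11*B)
√(-2584 + N(-59)) = √(-2584 + (-88 - 11*(-59))) = √(-2584 + (-88 + 649)) = √(-2584 + 561) = √(-2023) = 17*I*√7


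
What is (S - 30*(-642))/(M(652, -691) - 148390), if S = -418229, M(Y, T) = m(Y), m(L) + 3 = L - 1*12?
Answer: 398969/147753 ≈ 2.7002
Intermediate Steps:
m(L) = -15 + L (m(L) = -3 + (L - 1*12) = -3 + (L - 12) = -3 + (-12 + L) = -15 + L)
M(Y, T) = -15 + Y
(S - 30*(-642))/(M(652, -691) - 148390) = (-418229 - 30*(-642))/((-15 + 652) - 148390) = (-418229 + 19260)/(637 - 148390) = -398969/(-147753) = -398969*(-1/147753) = 398969/147753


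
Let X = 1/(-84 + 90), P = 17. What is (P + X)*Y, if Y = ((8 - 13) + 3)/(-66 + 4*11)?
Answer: 103/66 ≈ 1.5606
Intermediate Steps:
Y = 1/11 (Y = (-5 + 3)/(-66 + 44) = -2/(-22) = -2*(-1/22) = 1/11 ≈ 0.090909)
X = 1/6 ≈ 0.16667
(P + X)*Y = (17 + 1/6)*(1/11) = (103/6)*(1/11) = 103/66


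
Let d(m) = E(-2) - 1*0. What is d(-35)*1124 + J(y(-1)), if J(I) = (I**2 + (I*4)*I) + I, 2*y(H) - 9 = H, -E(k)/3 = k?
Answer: 6828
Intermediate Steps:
E(k) = -3*k
y(H) = 9/2 + H/2
J(I) = I + 5*I**2 (J(I) = (I**2 + (4*I)*I) + I = (I**2 + 4*I**2) + I = 5*I**2 + I = I + 5*I**2)
d(m) = 6 (d(m) = -3*(-2) - 1*0 = 6 + 0 = 6)
d(-35)*1124 + J(y(-1)) = 6*1124 + (9/2 + (1/2)*(-1))*(1 + 5*(9/2 + (1/2)*(-1))) = 6744 + (9/2 - 1/2)*(1 + 5*(9/2 - 1/2)) = 6744 + 4*(1 + 5*4) = 6744 + 4*(1 + 20) = 6744 + 4*21 = 6744 + 84 = 6828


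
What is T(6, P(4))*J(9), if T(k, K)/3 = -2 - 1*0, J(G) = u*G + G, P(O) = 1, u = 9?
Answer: -540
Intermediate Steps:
J(G) = 10*G (J(G) = 9*G + G = 10*G)
T(k, K) = -6 (T(k, K) = 3*(-2 - 1*0) = 3*(-2 + 0) = 3*(-2) = -6)
T(6, P(4))*J(9) = -60*9 = -6*90 = -540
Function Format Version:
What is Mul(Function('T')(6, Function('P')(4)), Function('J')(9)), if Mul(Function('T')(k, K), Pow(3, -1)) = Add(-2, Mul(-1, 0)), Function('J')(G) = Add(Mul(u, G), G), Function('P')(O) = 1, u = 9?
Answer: -540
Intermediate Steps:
Function('J')(G) = Mul(10, G) (Function('J')(G) = Add(Mul(9, G), G) = Mul(10, G))
Function('T')(k, K) = -6 (Function('T')(k, K) = Mul(3, Add(-2, Mul(-1, 0))) = Mul(3, Add(-2, 0)) = Mul(3, -2) = -6)
Mul(Function('T')(6, Function('P')(4)), Function('J')(9)) = Mul(-6, Mul(10, 9)) = Mul(-6, 90) = -540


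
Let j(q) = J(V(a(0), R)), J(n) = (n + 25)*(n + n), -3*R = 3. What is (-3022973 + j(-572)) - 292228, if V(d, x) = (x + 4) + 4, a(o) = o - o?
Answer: -3314753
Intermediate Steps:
a(o) = 0
R = -1 (R = -⅓*3 = -1)
V(d, x) = 8 + x (V(d, x) = (4 + x) + 4 = 8 + x)
J(n) = 2*n*(25 + n) (J(n) = (25 + n)*(2*n) = 2*n*(25 + n))
j(q) = 448 (j(q) = 2*(8 - 1)*(25 + (8 - 1)) = 2*7*(25 + 7) = 2*7*32 = 448)
(-3022973 + j(-572)) - 292228 = (-3022973 + 448) - 292228 = -3022525 - 292228 = -3314753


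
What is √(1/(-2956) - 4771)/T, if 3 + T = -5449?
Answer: -I*√10422173903/8058056 ≈ -0.012669*I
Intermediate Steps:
T = -5452 (T = -3 - 5449 = -5452)
√(1/(-2956) - 4771)/T = √(1/(-2956) - 4771)/(-5452) = √(-1/2956 - 4771)*(-1/5452) = √(-14103077/2956)*(-1/5452) = (I*√10422173903/1478)*(-1/5452) = -I*√10422173903/8058056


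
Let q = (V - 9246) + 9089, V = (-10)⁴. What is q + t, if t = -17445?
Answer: -7602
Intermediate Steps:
V = 10000
q = 9843 (q = (10000 - 9246) + 9089 = 754 + 9089 = 9843)
q + t = 9843 - 17445 = -7602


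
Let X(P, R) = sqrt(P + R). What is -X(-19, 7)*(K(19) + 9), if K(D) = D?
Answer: -56*I*sqrt(3) ≈ -96.995*I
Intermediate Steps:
-X(-19, 7)*(K(19) + 9) = -sqrt(-19 + 7)*(19 + 9) = -sqrt(-12)*28 = -2*I*sqrt(3)*28 = -56*I*sqrt(3)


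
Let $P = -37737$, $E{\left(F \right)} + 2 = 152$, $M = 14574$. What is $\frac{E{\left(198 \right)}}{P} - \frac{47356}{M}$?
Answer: $- \frac{14200472}{4364913} \approx -3.2533$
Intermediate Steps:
$E{\left(F \right)} = 150$ ($E{\left(F \right)} = -2 + 152 = 150$)
$\frac{E{\left(198 \right)}}{P} - \frac{47356}{M} = \frac{150}{-37737} - \frac{47356}{14574} = 150 \left(- \frac{1}{37737}\right) - \frac{23678}{7287} = - \frac{50}{12579} - \frac{23678}{7287} = - \frac{14200472}{4364913}$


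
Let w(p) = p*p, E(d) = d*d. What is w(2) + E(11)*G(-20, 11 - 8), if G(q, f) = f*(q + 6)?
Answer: -5078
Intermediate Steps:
G(q, f) = f*(6 + q)
E(d) = d²
w(p) = p²
w(2) + E(11)*G(-20, 11 - 8) = 2² + 11²*((11 - 8)*(6 - 20)) = 4 + 121*(3*(-14)) = 4 + 121*(-42) = 4 - 5082 = -5078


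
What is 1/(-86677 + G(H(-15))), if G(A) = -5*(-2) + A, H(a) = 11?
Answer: -1/86656 ≈ -1.1540e-5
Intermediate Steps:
G(A) = 10 + A
1/(-86677 + G(H(-15))) = 1/(-86677 + (10 + 11)) = 1/(-86677 + 21) = 1/(-86656) = -1/86656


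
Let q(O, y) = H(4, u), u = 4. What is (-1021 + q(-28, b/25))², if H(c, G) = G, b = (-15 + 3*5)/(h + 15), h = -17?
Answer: 1034289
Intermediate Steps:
b = 0 (b = (-15 + 3*5)/(-17 + 15) = (-15 + 15)/(-2) = 0*(-½) = 0)
q(O, y) = 4
(-1021 + q(-28, b/25))² = (-1021 + 4)² = (-1017)² = 1034289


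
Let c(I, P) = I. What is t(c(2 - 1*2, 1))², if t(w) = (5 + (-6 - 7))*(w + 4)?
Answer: 1024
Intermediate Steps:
t(w) = -32 - 8*w (t(w) = (5 - 13)*(4 + w) = -8*(4 + w) = -32 - 8*w)
t(c(2 - 1*2, 1))² = (-32 - 8*(2 - 1*2))² = (-32 - 8*(2 - 2))² = (-32 - 8*0)² = (-32 + 0)² = (-32)² = 1024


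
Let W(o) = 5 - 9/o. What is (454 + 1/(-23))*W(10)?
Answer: 428081/230 ≈ 1861.2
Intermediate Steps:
(454 + 1/(-23))*W(10) = (454 + 1/(-23))*(5 - 9/10) = (454 - 1/23)*(5 - 9*⅒) = 10441*(5 - 9/10)/23 = (10441/23)*(41/10) = 428081/230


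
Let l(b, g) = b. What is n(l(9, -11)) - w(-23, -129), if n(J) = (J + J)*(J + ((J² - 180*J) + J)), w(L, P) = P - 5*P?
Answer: -27894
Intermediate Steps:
w(L, P) = -4*P
n(J) = 2*J*(J² - 178*J) (n(J) = (2*J)*(J + (J² - 179*J)) = (2*J)*(J² - 178*J) = 2*J*(J² - 178*J))
n(l(9, -11)) - w(-23, -129) = 2*9²*(-178 + 9) - (-4)*(-129) = 2*81*(-169) - 1*516 = -27378 - 516 = -27894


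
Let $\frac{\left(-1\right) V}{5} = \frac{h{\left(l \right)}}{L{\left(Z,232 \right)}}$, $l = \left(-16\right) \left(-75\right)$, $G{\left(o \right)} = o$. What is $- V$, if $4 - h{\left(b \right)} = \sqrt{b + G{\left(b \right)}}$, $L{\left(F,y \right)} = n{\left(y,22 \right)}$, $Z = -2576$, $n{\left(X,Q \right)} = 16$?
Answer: $\frac{5}{4} - \frac{25 \sqrt{6}}{4} \approx -14.059$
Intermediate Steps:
$L{\left(F,y \right)} = 16$
$l = 1200$
$h{\left(b \right)} = 4 - \sqrt{2} \sqrt{b}$ ($h{\left(b \right)} = 4 - \sqrt{b + b} = 4 - \sqrt{2 b} = 4 - \sqrt{2} \sqrt{b}$)
$V = - \frac{5}{4} + \frac{25 \sqrt{6}}{4}$ ($V = - 5 \frac{4 - \sqrt{2} \sqrt{1200}}{16} = - 5 \left(4 - \sqrt{2} \cdot 20 \sqrt{3}\right) \frac{1}{16} = - 5 \left(4 - 20 \sqrt{6}\right) \frac{1}{16} = - 5 \left(\frac{1}{4} - \frac{5 \sqrt{6}}{4}\right) = - \frac{5}{4} + \frac{25 \sqrt{6}}{4} \approx 14.059$)
$- V = - (- \frac{5}{4} + \frac{25 \sqrt{6}}{4}) = \frac{5}{4} - \frac{25 \sqrt{6}}{4}$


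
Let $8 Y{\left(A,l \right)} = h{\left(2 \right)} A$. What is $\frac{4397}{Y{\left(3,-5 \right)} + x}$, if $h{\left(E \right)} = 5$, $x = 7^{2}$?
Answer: $\frac{35176}{407} \approx 86.427$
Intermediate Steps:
$x = 49$
$Y{\left(A,l \right)} = \frac{5 A}{8}$
$\frac{4397}{Y{\left(3,-5 \right)} + x} = \frac{4397}{\frac{5}{8} \cdot 3 + 49} = \frac{4397}{\frac{15}{8} + 49} = \frac{4397}{\frac{407}{8}} = 4397 \cdot \frac{8}{407} = \frac{35176}{407}$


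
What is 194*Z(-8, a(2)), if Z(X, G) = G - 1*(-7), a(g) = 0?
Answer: 1358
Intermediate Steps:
Z(X, G) = 7 + G (Z(X, G) = G + 7 = 7 + G)
194*Z(-8, a(2)) = 194*(7 + 0) = 194*7 = 1358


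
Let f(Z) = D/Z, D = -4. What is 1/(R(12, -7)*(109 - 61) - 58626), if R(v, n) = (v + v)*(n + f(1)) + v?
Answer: -1/70722 ≈ -1.4140e-5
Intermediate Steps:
f(Z) = -4/Z
R(v, n) = v + 2*v*(-4 + n) (R(v, n) = (v + v)*(n - 4/1) + v = (2*v)*(n - 4*1) + v = (2*v)*(n - 4) + v = (2*v)*(-4 + n) + v = 2*v*(-4 + n) + v = v + 2*v*(-4 + n))
1/(R(12, -7)*(109 - 61) - 58626) = 1/((12*(-7 + 2*(-7)))*(109 - 61) - 58626) = 1/((12*(-7 - 14))*48 - 58626) = 1/((12*(-21))*48 - 58626) = 1/(-252*48 - 58626) = 1/(-12096 - 58626) = 1/(-70722) = -1/70722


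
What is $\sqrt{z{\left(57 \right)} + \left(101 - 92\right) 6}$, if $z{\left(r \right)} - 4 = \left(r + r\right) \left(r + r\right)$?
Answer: $\sqrt{13054} \approx 114.25$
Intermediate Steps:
$z{\left(r \right)} = 4 + 4 r^{2}$ ($z{\left(r \right)} = 4 + \left(r + r\right) \left(r + r\right) = 4 + 2 r 2 r = 4 + 4 r^{2}$)
$\sqrt{z{\left(57 \right)} + \left(101 - 92\right) 6} = \sqrt{\left(4 + 4 \cdot 57^{2}\right) + \left(101 - 92\right) 6} = \sqrt{\left(4 + 4 \cdot 3249\right) + 9 \cdot 6} = \sqrt{\left(4 + 12996\right) + 54} = \sqrt{13000 + 54} = \sqrt{13054}$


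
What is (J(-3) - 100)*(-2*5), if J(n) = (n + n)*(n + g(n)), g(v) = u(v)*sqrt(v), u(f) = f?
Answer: 820 - 180*I*sqrt(3) ≈ 820.0 - 311.77*I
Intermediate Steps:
g(v) = v**(3/2) (g(v) = v*sqrt(v) = v**(3/2))
J(n) = 2*n*(n + n**(3/2)) (J(n) = (n + n)*(n + n**(3/2)) = (2*n)*(n + n**(3/2)) = 2*n*(n + n**(3/2)))
(J(-3) - 100)*(-2*5) = (2*(-3)*(-3 + (-3)**(3/2)) - 100)*(-2*5) = (2*(-3)*(-3 - 3*I*sqrt(3)) - 100)*(-10) = ((18 + 18*I*sqrt(3)) - 100)*(-10) = (-82 + 18*I*sqrt(3))*(-10) = 820 - 180*I*sqrt(3)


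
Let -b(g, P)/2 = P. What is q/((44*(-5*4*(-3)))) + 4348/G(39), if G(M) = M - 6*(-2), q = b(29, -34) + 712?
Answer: 191975/2244 ≈ 85.550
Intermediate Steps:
b(g, P) = -2*P
q = 780 (q = -2*(-34) + 712 = 68 + 712 = 780)
G(M) = 12 + M (G(M) = M + 12 = 12 + M)
q/((44*(-5*4*(-3)))) + 4348/G(39) = 780/((44*(-5*4*(-3)))) + 4348/(12 + 39) = 780/((44*(-20*(-3)))) + 4348/51 = 780/((44*60)) + 4348*(1/51) = 780/2640 + 4348/51 = 780*(1/2640) + 4348/51 = 13/44 + 4348/51 = 191975/2244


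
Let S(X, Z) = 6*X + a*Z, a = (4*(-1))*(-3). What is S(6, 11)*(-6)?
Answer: -1008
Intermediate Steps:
a = 12 (a = -4*(-3) = 12)
S(X, Z) = 6*X + 12*Z
S(6, 11)*(-6) = (6*6 + 12*11)*(-6) = (36 + 132)*(-6) = 168*(-6) = -1008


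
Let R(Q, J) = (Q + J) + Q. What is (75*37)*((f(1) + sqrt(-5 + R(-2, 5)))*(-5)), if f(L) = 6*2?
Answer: -166500 - 27750*I ≈ -1.665e+5 - 27750.0*I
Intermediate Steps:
f(L) = 12
R(Q, J) = J + 2*Q (R(Q, J) = (J + Q) + Q = J + 2*Q)
(75*37)*((f(1) + sqrt(-5 + R(-2, 5)))*(-5)) = (75*37)*((12 + sqrt(-5 + (5 + 2*(-2))))*(-5)) = 2775*((12 + sqrt(-5 + (5 - 4)))*(-5)) = 2775*((12 + sqrt(-5 + 1))*(-5)) = 2775*((12 + sqrt(-4))*(-5)) = 2775*((12 + 2*I)*(-5)) = 2775*(-60 - 10*I) = -166500 - 27750*I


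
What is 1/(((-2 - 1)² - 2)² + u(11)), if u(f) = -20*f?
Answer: -1/171 ≈ -0.0058480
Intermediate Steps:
1/(((-2 - 1)² - 2)² + u(11)) = 1/(((-2 - 1)² - 2)² - 20*11) = 1/(((-3)² - 2)² - 220) = 1/((9 - 2)² - 220) = 1/(7² - 220) = 1/(49 - 220) = 1/(-171) = -1/171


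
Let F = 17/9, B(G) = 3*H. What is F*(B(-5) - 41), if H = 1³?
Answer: -646/9 ≈ -71.778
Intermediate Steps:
H = 1
B(G) = 3 (B(G) = 3*1 = 3)
F = 17/9 (F = 17*(⅑) = 17/9 ≈ 1.8889)
F*(B(-5) - 41) = 17*(3 - 41)/9 = (17/9)*(-38) = -646/9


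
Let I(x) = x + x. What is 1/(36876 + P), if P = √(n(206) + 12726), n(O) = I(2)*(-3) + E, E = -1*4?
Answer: 18438/679913333 - √12710/1359826666 ≈ 2.7035e-5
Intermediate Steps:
E = -4
I(x) = 2*x
n(O) = -16 (n(O) = (2*2)*(-3) - 4 = 4*(-3) - 4 = -12 - 4 = -16)
P = √12710 (P = √(-16 + 12726) = √12710 ≈ 112.74)
1/(36876 + P) = 1/(36876 + √12710)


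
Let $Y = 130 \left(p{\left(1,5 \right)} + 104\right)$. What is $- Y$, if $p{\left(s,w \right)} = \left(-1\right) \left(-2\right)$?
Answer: $-13780$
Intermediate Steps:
$p{\left(s,w \right)} = 2$
$Y = 13780$ ($Y = 130 \left(2 + 104\right) = 130 \cdot 106 = 13780$)
$- Y = \left(-1\right) 13780 = -13780$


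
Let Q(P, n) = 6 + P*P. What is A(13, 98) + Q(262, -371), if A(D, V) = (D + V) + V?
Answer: 68859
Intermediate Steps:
A(D, V) = D + 2*V
Q(P, n) = 6 + P²
A(13, 98) + Q(262, -371) = (13 + 2*98) + (6 + 262²) = (13 + 196) + (6 + 68644) = 209 + 68650 = 68859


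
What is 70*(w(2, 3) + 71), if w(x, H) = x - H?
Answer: 4900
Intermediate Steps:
70*(w(2, 3) + 71) = 70*((2 - 1*3) + 71) = 70*((2 - 3) + 71) = 70*(-1 + 71) = 70*70 = 4900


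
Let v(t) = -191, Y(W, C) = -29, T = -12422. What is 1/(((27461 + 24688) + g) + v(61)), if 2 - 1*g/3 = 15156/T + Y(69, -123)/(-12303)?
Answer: 25471311/1323684256819 ≈ 1.9243e-5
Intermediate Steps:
g = 245879881/25471311 (g = 6 - 3*(15156/(-12422) - 29/(-12303)) = 6 - 3*(15156*(-1/12422) - 29*(-1/12303)) = 6 - 3*(-7578/6211 + 29/12303) = 6 - 3*(-93052015/76413933) = 6 + 93052015/25471311 = 245879881/25471311 ≈ 9.6532)
1/(((27461 + 24688) + g) + v(61)) = 1/(((27461 + 24688) + 245879881/25471311) - 191) = 1/((52149 + 245879881/25471311) - 191) = 1/(1328549277220/25471311 - 191) = 1/(1323684256819/25471311) = 25471311/1323684256819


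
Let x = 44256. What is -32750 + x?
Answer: 11506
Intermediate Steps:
-32750 + x = -32750 + 44256 = 11506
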